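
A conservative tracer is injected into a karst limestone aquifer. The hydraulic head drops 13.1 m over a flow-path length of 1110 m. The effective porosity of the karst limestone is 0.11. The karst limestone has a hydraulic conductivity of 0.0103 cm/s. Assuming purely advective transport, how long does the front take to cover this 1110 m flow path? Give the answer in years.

Convert K: 0.0103 cm/s × 864 = 8.899 m/day.
Hydraulic gradient i = Δh / L = 13.1 / 1110 = 0.01180.
Darcy flux q = K · i = 8.899 × 0.01180 = 0.1050 m/day.
Seepage velocity v = q / n_e = 0.1050 / 0.11 = 0.9548 m/day.
Travel time t = L / v = 1110 / 0.9548 = 1163 days = 3.183 years.

3.18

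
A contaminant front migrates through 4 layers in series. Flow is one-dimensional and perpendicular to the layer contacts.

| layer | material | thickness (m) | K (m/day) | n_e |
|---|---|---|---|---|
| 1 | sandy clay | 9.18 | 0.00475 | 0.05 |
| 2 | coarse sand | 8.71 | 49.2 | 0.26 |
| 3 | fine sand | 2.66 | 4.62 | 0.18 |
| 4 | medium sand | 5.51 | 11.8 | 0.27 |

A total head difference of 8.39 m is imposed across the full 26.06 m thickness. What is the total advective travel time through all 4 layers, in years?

With flow normal to the layers, continuity requires the same specific discharge q through every layer.
Σ(b_i/K_i) = 9.18/0.00475 + 8.71/49.2 + 2.66/4.62 + 5.51/11.8 = 1934 d.
q = Δh / Σ(b_i/K_i) = 8.39 / 1934 = 0.004338 m/day.
In each layer the seepage velocity is v_i = q/n_i, so the layer transit time is t_i = b_i·n_i / q:
  layer 1 (sandy clay): t_1 = 9.18 × 0.05 / 0.004338 = 105.8 d
  layer 2 (coarse sand): t_2 = 8.71 × 0.26 / 0.004338 = 522.0 d
  layer 3 (fine sand): t_3 = 2.66 × 0.18 / 0.004338 = 110.4 d
  layer 4 (medium sand): t_4 = 5.51 × 0.27 / 0.004338 = 342.9 d
Total t = Σ t_i = 1081 days = 2.960 years.

2.96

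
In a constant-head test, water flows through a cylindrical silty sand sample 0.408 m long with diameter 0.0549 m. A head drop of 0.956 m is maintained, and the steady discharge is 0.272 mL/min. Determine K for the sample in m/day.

0.0706

Cross-sectional area A = π·(d/2)² = π × (0.0549/2)² = 0.002367 m².
Convert discharge: 0.272 mL/min = 4.533e-09 m³/s.
Darcy's law rearranged: K = Q·L / (A·Δh) = 4.533e-09 × 0.408 / (0.002367 × 0.956) = 8.173e-07 m/s = 0.07062 m/day.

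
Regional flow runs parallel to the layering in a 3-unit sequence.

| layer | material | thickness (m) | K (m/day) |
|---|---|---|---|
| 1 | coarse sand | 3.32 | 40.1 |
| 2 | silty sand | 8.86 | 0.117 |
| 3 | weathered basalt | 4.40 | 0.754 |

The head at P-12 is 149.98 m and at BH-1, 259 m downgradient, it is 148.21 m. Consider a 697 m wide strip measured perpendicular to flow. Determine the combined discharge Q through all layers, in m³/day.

Flow is parallel to layering, so each bed carries its own Darcy discharge and the transmissivities add.
Σ(K_i·b_i) = 40.1×3.32 + 0.117×8.86 + 0.754×4.40 = 137.5 m²/day.
Hydraulic gradient i = (149.98 − 148.21) / 259 = 1.77 / 259 = 0.006834.
Q = Σ(K_i·b_i) · W · i = 137.5 × 697 × 0.006834 = 654.9 m³/day.

655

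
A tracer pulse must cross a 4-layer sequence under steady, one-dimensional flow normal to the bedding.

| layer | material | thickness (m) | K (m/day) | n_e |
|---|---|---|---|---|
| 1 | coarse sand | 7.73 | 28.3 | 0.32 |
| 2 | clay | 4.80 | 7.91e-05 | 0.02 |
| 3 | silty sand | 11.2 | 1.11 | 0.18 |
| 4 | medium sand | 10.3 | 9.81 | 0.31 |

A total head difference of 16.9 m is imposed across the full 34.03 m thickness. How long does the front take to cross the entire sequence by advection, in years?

76.5

With flow normal to the layers, continuity requires the same specific discharge q through every layer.
Σ(b_i/K_i) = 7.73/28.3 + 4.80/7.91e-05 + 11.2/1.11 + 10.3/9.81 = 60694 d.
q = Δh / Σ(b_i/K_i) = 16.9 / 60694 = 0.0002784 m/day.
In each layer the seepage velocity is v_i = q/n_i, so the layer transit time is t_i = b_i·n_i / q:
  layer 1 (coarse sand): t_1 = 7.73 × 0.32 / 0.0002784 = 8884 d
  layer 2 (clay): t_2 = 4.80 × 0.02 / 0.0002784 = 344.8 d
  layer 3 (silty sand): t_3 = 11.2 × 0.18 / 0.0002784 = 7240 d
  layer 4 (medium sand): t_4 = 10.3 × 0.31 / 0.0002784 = 11467 d
Total t = Σ t_i = 27936 days = 76.48 years.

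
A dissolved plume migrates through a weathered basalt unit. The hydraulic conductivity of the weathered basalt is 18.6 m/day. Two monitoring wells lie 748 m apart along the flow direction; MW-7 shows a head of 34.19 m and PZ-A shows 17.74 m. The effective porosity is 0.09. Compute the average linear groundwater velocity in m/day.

4.55

Hydraulic gradient i = (34.19 − 17.74) / 748 = 16.45 / 748 = 0.02199.
Darcy flux q = K · i = 18.60 × 0.02199 = 0.4091 m/day.
Seepage velocity v = q / n_e = 0.4091 / 0.09 = 4.545 m/day.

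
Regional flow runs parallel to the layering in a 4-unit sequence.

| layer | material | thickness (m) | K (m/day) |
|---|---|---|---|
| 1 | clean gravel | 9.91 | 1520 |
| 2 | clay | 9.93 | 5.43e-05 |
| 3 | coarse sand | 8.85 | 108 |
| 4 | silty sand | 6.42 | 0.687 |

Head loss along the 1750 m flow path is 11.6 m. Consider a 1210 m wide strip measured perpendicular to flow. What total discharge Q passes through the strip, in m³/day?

Flow is parallel to layering, so each bed carries its own Darcy discharge and the transmissivities add.
Σ(K_i·b_i) = 1520×9.91 + 5.43e-05×9.93 + 108×8.85 + 0.687×6.42 = 16023 m²/day.
Hydraulic gradient i = Δh / L = 11.6 / 1750 = 0.006629.
Q = Σ(K_i·b_i) · W · i = 16023 × 1210 × 0.006629 = 1.285e+05 m³/day.

129000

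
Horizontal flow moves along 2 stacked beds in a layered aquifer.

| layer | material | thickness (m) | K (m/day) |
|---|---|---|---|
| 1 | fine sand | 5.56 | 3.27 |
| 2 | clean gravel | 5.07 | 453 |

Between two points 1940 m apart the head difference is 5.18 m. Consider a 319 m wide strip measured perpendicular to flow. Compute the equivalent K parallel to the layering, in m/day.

218

Flow is parallel to layering, so each bed carries its own Darcy discharge and the transmissivities add.
Σ(K_i·b_i) = 3.27×5.56 + 453×5.07 = 2315 m²/day.
Total thickness b = 10.63 m, so K_eq = Σ(K_i·b_i)/b = 217.8 m/day.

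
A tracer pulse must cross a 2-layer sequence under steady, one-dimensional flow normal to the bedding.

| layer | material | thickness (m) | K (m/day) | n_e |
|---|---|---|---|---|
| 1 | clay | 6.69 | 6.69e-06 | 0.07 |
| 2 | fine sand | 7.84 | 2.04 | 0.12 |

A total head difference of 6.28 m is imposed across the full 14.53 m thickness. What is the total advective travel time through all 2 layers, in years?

614

With flow normal to the layers, continuity requires the same specific discharge q through every layer.
Σ(b_i/K_i) = 6.69/6.69e-06 + 7.84/2.04 = 1.000e+06 d.
q = Δh / Σ(b_i/K_i) = 6.28 / 1.000e+06 = 6.280e-06 m/day.
In each layer the seepage velocity is v_i = q/n_i, so the layer transit time is t_i = b_i·n_i / q:
  layer 1 (clay): t_1 = 6.69 × 0.07 / 6.280e-06 = 74570 d
  layer 2 (fine sand): t_2 = 7.84 × 0.12 / 6.280e-06 = 1.498e+05 d
Total t = Σ t_i = 2.244e+05 days = 614.3 years.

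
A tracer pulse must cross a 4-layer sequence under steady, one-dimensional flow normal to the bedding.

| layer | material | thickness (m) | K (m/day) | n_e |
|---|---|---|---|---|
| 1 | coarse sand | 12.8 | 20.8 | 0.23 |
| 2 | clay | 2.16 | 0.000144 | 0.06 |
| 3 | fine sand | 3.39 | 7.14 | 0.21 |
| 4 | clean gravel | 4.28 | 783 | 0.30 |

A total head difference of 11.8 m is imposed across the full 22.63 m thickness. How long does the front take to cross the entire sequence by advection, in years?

With flow normal to the layers, continuity requires the same specific discharge q through every layer.
Σ(b_i/K_i) = 12.8/20.8 + 2.16/0.000144 + 3.39/7.14 + 4.28/783 = 15001 d.
q = Δh / Σ(b_i/K_i) = 11.8 / 15001 = 0.0007866 m/day.
In each layer the seepage velocity is v_i = q/n_i, so the layer transit time is t_i = b_i·n_i / q:
  layer 1 (coarse sand): t_1 = 12.8 × 0.23 / 0.0007866 = 3743 d
  layer 2 (clay): t_2 = 2.16 × 0.06 / 0.0007866 = 164.8 d
  layer 3 (fine sand): t_3 = 3.39 × 0.21 / 0.0007866 = 905.0 d
  layer 4 (clean gravel): t_4 = 4.28 × 0.30 / 0.0007866 = 1632 d
Total t = Σ t_i = 6445 days = 17.64 years.

17.6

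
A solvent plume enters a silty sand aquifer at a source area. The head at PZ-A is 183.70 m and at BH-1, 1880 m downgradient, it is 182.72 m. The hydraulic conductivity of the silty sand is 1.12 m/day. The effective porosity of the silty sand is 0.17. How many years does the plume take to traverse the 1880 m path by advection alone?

1500

Hydraulic gradient i = (183.70 − 182.72) / 1880 = 0.98 / 1880 = 0.0005213.
Darcy flux q = K · i = 1.120 × 0.0005213 = 0.0005838 m/day.
Seepage velocity v = q / n_e = 0.0005838 / 0.17 = 0.003434 m/day.
Travel time t = L / v = 1880 / 0.003434 = 5.474e+05 days = 1499 years.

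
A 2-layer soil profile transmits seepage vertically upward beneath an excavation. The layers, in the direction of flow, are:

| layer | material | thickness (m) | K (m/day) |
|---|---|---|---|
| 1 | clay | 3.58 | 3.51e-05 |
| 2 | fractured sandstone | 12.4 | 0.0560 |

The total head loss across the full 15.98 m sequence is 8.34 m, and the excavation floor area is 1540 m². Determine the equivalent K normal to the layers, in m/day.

0.000156

Flow is perpendicular to layering, so the layers act in series and the equivalent K is the thickness-weighted harmonic mean.
Total thickness L = 3.58 + 12.4 = 15.98 m.
Σ(b_i/K_i) = 3.58/3.51e-05 + 12.4/0.0560 = 1.022e+05 d.
K_eq = L / Σ(b_i/K_i) = 15.98 / 1.022e+05 = 0.0001563 m/day.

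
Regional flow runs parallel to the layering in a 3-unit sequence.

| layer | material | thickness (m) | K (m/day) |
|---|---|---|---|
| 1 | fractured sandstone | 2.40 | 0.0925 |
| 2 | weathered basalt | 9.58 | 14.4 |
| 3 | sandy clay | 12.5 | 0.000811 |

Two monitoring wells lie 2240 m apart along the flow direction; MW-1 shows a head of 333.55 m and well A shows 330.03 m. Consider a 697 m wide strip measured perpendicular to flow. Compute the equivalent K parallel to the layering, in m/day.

5.64

Flow is parallel to layering, so each bed carries its own Darcy discharge and the transmissivities add.
Σ(K_i·b_i) = 0.0925×2.40 + 14.4×9.58 + 0.000811×12.5 = 138.2 m²/day.
Total thickness b = 24.48 m, so K_eq = Σ(K_i·b_i)/b = 5.645 m/day.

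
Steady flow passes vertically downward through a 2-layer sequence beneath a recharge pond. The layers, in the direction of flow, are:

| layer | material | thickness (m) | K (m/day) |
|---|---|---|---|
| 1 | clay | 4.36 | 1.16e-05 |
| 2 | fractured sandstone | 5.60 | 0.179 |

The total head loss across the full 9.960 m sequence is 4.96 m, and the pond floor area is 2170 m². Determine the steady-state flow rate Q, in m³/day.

Flow is perpendicular to layering, so the layers act in series and the equivalent K is the thickness-weighted harmonic mean.
Total thickness L = 4.36 + 5.60 = 9.960 m.
Σ(b_i/K_i) = 4.36/1.16e-05 + 5.60/0.179 = 3.759e+05 d.
K_eq = L / Σ(b_i/K_i) = 9.960 / 3.759e+05 = 2.650e-05 m/day.
Q = K_eq · A · (Δh/L) = 2.650e-05 × 2170 × (4.96/9.960) = 0.02863 m³/day.

0.0286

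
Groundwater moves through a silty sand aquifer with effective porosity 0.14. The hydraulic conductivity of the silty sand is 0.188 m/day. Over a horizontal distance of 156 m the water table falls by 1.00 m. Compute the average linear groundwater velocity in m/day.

0.00861

Hydraulic gradient i = Δh / L = 1.00 / 156 = 0.006410.
Darcy flux q = K · i = 0.1880 × 0.006410 = 0.001205 m/day.
Seepage velocity v = q / n_e = 0.001205 / 0.14 = 0.008608 m/day.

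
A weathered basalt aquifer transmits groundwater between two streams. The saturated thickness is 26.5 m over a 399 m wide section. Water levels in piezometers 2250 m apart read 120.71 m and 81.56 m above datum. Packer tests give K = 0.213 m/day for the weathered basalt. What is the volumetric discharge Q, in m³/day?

39.2

Cross-sectional area A = 399 × 26.5 = 10574 m².
Hydraulic gradient i = (120.71 − 81.56) / 2250 = 39.15 / 2250 = 0.01740.
Darcy's law: Q = K · A · i = 0.2130 × 10574 × 0.01740 = 39.19 m³/day.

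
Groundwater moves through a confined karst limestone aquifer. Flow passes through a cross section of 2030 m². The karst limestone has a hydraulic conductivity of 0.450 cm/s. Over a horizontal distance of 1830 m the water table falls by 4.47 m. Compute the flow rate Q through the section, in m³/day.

Convert K: 0.450 cm/s × 864 = 388.8 m/day.
Hydraulic gradient i = Δh / L = 4.47 / 1830 = 0.002443.
Darcy's law: Q = K · A · i = 388.8 × 2030 × 0.002443 = 1928 m³/day.

1930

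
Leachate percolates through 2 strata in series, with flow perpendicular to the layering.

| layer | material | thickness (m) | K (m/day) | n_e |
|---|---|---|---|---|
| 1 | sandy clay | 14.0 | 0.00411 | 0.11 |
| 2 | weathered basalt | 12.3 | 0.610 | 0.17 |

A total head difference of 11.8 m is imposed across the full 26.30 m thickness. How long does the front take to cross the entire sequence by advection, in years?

2.89

With flow normal to the layers, continuity requires the same specific discharge q through every layer.
Σ(b_i/K_i) = 14.0/0.00411 + 12.3/0.610 = 3426 d.
q = Δh / Σ(b_i/K_i) = 11.8 / 3426 = 0.003444 m/day.
In each layer the seepage velocity is v_i = q/n_i, so the layer transit time is t_i = b_i·n_i / q:
  layer 1 (sandy clay): t_1 = 14.0 × 0.11 / 0.003444 = 447.2 d
  layer 2 (weathered basalt): t_2 = 12.3 × 0.17 / 0.003444 = 607.2 d
Total t = Σ t_i = 1054 days = 2.887 years.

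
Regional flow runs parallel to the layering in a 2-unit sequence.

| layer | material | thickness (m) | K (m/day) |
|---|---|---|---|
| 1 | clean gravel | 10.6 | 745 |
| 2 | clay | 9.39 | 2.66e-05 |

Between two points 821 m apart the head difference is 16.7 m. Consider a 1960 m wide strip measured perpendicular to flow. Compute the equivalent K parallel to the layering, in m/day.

395

Flow is parallel to layering, so each bed carries its own Darcy discharge and the transmissivities add.
Σ(K_i·b_i) = 745×10.6 + 2.66e-05×9.39 = 7897 m²/day.
Total thickness b = 19.99 m, so K_eq = Σ(K_i·b_i)/b = 395.0 m/day.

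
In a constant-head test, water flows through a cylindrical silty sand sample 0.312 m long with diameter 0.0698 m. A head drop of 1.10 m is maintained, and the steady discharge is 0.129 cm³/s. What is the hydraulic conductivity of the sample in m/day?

0.826

Cross-sectional area A = π·(d/2)² = π × (0.0698/2)² = 0.003826 m².
Convert discharge: 0.129 cm³/s = 1.290e-07 m³/s.
Darcy's law rearranged: K = Q·L / (A·Δh) = 1.290e-07 × 0.312 / (0.003826 × 1.10) = 9.562e-06 m/s = 0.8262 m/day.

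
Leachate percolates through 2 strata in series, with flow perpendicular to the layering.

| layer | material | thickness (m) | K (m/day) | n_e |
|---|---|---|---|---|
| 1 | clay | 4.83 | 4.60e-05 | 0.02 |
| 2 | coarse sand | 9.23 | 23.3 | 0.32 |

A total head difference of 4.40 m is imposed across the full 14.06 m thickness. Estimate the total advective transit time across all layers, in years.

199

With flow normal to the layers, continuity requires the same specific discharge q through every layer.
Σ(b_i/K_i) = 4.83/4.60e-05 + 9.23/23.3 = 1.050e+05 d.
q = Δh / Σ(b_i/K_i) = 4.40 / 1.050e+05 = 4.190e-05 m/day.
In each layer the seepage velocity is v_i = q/n_i, so the layer transit time is t_i = b_i·n_i / q:
  layer 1 (clay): t_1 = 4.83 × 0.02 / 4.190e-05 = 2305 d
  layer 2 (coarse sand): t_2 = 9.23 × 0.32 / 4.190e-05 = 70484 d
Total t = Σ t_i = 72789 days = 199.3 years.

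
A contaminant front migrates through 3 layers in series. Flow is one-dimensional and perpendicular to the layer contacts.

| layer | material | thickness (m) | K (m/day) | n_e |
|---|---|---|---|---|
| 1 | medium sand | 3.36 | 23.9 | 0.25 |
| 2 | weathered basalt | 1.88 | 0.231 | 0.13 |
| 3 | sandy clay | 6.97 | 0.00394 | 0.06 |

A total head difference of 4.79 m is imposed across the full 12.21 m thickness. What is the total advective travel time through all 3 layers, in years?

1.53

With flow normal to the layers, continuity requires the same specific discharge q through every layer.
Σ(b_i/K_i) = 3.36/23.9 + 1.88/0.231 + 6.97/0.00394 = 1777 d.
q = Δh / Σ(b_i/K_i) = 4.79 / 1777 = 0.002695 m/day.
In each layer the seepage velocity is v_i = q/n_i, so the layer transit time is t_i = b_i·n_i / q:
  layer 1 (medium sand): t_1 = 3.36 × 0.25 / 0.002695 = 311.7 d
  layer 2 (weathered basalt): t_2 = 1.88 × 0.13 / 0.002695 = 90.68 d
  layer 3 (sandy clay): t_3 = 6.97 × 0.06 / 0.002695 = 155.2 d
Total t = Σ t_i = 557.5 days = 1.526 years.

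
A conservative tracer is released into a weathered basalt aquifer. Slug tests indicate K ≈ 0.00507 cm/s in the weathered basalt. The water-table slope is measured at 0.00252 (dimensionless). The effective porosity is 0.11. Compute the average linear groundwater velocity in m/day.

0.100

Convert K: 0.00507 cm/s × 864 = 4.380 m/day.
Hydraulic gradient i = 0.00252.
Darcy flux q = K · i = 4.380 × 0.002520 = 0.01104 m/day.
Seepage velocity v = q / n_e = 0.01104 / 0.11 = 0.1004 m/day.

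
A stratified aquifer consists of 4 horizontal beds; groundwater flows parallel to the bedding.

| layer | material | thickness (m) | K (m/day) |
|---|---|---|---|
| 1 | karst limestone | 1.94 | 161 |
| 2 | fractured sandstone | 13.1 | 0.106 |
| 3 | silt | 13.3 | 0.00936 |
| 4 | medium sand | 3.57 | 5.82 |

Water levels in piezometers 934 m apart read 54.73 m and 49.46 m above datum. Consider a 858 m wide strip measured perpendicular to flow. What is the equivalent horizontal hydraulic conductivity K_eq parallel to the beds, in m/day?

10.5

Flow is parallel to layering, so each bed carries its own Darcy discharge and the transmissivities add.
Σ(K_i·b_i) = 161×1.94 + 0.106×13.1 + 0.00936×13.3 + 5.82×3.57 = 334.6 m²/day.
Total thickness b = 31.91 m, so K_eq = Σ(K_i·b_i)/b = 10.49 m/day.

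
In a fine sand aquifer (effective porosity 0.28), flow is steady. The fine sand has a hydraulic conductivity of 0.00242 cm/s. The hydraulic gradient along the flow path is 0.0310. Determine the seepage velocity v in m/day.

0.231

Convert K: 0.00242 cm/s × 864 = 2.091 m/day.
Hydraulic gradient i = 0.0310.
Darcy flux q = K · i = 2.091 × 0.03100 = 0.06482 m/day.
Seepage velocity v = q / n_e = 0.06482 / 0.28 = 0.2315 m/day.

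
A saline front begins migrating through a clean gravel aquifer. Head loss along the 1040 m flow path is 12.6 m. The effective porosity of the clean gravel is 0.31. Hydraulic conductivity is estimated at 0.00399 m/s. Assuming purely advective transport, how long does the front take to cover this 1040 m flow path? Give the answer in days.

77.2

Convert K: 0.00399 m/s × 86400 = 344.7 m/day.
Hydraulic gradient i = Δh / L = 12.6 / 1040 = 0.01212.
Darcy flux q = K · i = 344.7 × 0.01212 = 4.177 m/day.
Seepage velocity v = q / n_e = 4.177 / 0.31 = 13.47 m/day.
Travel time t = L / v = 1040 / 13.47 = 77.19 days.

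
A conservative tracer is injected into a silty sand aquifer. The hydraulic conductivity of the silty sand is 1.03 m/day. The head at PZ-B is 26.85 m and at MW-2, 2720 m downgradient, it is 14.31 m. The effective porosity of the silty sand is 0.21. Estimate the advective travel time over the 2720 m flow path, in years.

Hydraulic gradient i = (26.85 − 14.31) / 2720 = 12.54 / 2720 = 0.004610.
Darcy flux q = K · i = 1.030 × 0.004610 = 0.004749 m/day.
Seepage velocity v = q / n_e = 0.004749 / 0.21 = 0.02261 m/day.
Travel time t = L / v = 2720 / 0.02261 = 1.203e+05 days = 329.3 years.

329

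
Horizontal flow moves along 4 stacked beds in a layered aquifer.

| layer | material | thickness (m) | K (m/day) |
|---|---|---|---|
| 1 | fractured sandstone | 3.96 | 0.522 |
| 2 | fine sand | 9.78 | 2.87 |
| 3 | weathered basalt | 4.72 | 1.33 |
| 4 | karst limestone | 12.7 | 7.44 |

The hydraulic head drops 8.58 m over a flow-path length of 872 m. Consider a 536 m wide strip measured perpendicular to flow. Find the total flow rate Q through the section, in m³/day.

Flow is parallel to layering, so each bed carries its own Darcy discharge and the transmissivities add.
Σ(K_i·b_i) = 0.522×3.96 + 2.87×9.78 + 1.33×4.72 + 7.44×12.7 = 130.9 m²/day.
Hydraulic gradient i = Δh / L = 8.58 / 872 = 0.009839.
Q = Σ(K_i·b_i) · W · i = 130.9 × 536 × 0.009839 = 690.4 m³/day.

690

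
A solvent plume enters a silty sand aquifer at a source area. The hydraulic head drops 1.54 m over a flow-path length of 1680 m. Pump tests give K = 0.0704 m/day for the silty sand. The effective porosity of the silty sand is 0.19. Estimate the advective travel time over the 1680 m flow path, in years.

13500

Hydraulic gradient i = Δh / L = 1.54 / 1680 = 0.0009167.
Darcy flux q = K · i = 0.07040 × 0.0009167 = 6.453e-05 m/day.
Seepage velocity v = q / n_e = 6.453e-05 / 0.19 = 0.0003396 m/day.
Travel time t = L / v = 1680 / 0.0003396 = 4.946e+06 days = 13542 years.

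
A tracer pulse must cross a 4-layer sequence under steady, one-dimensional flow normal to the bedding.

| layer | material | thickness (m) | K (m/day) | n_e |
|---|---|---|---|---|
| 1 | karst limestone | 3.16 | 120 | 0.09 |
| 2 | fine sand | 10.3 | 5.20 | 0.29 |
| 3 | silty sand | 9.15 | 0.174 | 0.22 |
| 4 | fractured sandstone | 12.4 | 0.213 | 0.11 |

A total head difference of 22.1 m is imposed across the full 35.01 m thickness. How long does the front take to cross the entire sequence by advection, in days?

33.9

With flow normal to the layers, continuity requires the same specific discharge q through every layer.
Σ(b_i/K_i) = 3.16/120 + 10.3/5.20 + 9.15/0.174 + 12.4/0.213 = 112.8 d.
q = Δh / Σ(b_i/K_i) = 22.1 / 112.8 = 0.1959 m/day.
In each layer the seepage velocity is v_i = q/n_i, so the layer transit time is t_i = b_i·n_i / q:
  layer 1 (karst limestone): t_1 = 3.16 × 0.09 / 0.1959 = 1.452 d
  layer 2 (fine sand): t_2 = 10.3 × 0.29 / 0.1959 = 15.25 d
  layer 3 (silty sand): t_3 = 9.15 × 0.22 / 0.1959 = 10.28 d
  layer 4 (fractured sandstone): t_4 = 12.4 × 0.11 / 0.1959 = 6.963 d
Total t = Σ t_i = 33.94 days.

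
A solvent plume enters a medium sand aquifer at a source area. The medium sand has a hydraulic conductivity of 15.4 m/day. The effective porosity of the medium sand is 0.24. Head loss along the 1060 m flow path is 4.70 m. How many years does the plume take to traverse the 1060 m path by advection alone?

10.2

Hydraulic gradient i = Δh / L = 4.70 / 1060 = 0.004434.
Darcy flux q = K · i = 15.40 × 0.004434 = 0.06828 m/day.
Seepage velocity v = q / n_e = 0.06828 / 0.24 = 0.2845 m/day.
Travel time t = L / v = 1060 / 0.2845 = 3726 days = 10.20 years.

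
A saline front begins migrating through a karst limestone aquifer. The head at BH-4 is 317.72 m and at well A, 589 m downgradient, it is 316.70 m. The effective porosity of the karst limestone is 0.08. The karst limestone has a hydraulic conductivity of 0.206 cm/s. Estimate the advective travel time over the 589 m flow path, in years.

0.419

Convert K: 0.206 cm/s × 864 = 178.0 m/day.
Hydraulic gradient i = (317.72 − 316.70) / 589 = 1.02 / 589 = 0.001732.
Darcy flux q = K · i = 178.0 × 0.001732 = 0.3082 m/day.
Seepage velocity v = q / n_e = 0.3082 / 0.08 = 3.853 m/day.
Travel time t = L / v = 589 / 3.853 = 152.9 days = 0.4186 years.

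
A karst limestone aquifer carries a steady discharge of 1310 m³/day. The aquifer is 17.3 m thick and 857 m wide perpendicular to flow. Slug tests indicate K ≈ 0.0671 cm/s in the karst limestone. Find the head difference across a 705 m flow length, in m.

Convert K: 0.0671 cm/s × 864 = 57.97 m/day.
Cross-sectional area A = 857 × 17.3 = 14826 m².
From Q = K·A·i, i = Q / (K·A) = 1310 / (57.97 × 14826) = 0.001524.
Head loss Δh = i · L = 0.001524 × 705 = 1.074 m.

1.07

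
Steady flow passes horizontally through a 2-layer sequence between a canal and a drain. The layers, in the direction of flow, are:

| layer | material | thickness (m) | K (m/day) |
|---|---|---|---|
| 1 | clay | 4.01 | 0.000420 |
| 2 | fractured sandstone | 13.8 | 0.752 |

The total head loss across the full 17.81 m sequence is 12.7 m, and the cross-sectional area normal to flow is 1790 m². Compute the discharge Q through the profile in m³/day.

Flow is perpendicular to layering, so the layers act in series and the equivalent K is the thickness-weighted harmonic mean.
Total thickness L = 4.01 + 13.8 = 17.81 m.
Σ(b_i/K_i) = 4.01/0.000420 + 13.8/0.752 = 9566 d.
K_eq = L / Σ(b_i/K_i) = 17.81 / 9566 = 0.001862 m/day.
Q = K_eq · A · (Δh/L) = 0.001862 × 1790 × (12.7/17.81) = 2.376 m³/day.

2.38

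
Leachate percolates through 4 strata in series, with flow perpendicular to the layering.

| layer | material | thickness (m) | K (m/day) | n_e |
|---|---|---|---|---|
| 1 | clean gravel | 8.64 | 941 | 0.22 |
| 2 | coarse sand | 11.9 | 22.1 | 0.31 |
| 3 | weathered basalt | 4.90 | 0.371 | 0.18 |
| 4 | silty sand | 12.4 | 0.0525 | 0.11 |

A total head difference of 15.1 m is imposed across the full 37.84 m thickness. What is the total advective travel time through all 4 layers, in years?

With flow normal to the layers, continuity requires the same specific discharge q through every layer.
Σ(b_i/K_i) = 8.64/941 + 11.9/22.1 + 4.90/0.371 + 12.4/0.0525 = 249.9 d.
q = Δh / Σ(b_i/K_i) = 15.1 / 249.9 = 0.06041 m/day.
In each layer the seepage velocity is v_i = q/n_i, so the layer transit time is t_i = b_i·n_i / q:
  layer 1 (clean gravel): t_1 = 8.64 × 0.22 / 0.06041 = 31.46 d
  layer 2 (coarse sand): t_2 = 11.9 × 0.31 / 0.06041 = 61.06 d
  layer 3 (weathered basalt): t_3 = 4.90 × 0.18 / 0.06041 = 14.60 d
  layer 4 (silty sand): t_4 = 12.4 × 0.11 / 0.06041 = 22.58 d
Total t = Σ t_i = 129.7 days = 0.3551 years.

0.355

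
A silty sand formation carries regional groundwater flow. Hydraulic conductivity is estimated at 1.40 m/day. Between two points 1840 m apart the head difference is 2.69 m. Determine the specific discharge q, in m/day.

0.00205

Hydraulic gradient i = Δh / L = 2.69 / 1840 = 0.001462.
Specific discharge q = K · i = 1.400 × 0.001462 = 0.002047 m/day.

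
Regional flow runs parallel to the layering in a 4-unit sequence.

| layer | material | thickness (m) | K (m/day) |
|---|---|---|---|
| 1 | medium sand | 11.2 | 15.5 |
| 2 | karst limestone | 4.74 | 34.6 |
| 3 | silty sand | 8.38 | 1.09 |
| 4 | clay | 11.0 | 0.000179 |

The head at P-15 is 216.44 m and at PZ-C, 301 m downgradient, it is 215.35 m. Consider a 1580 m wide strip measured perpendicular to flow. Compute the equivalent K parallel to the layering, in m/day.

9.82

Flow is parallel to layering, so each bed carries its own Darcy discharge and the transmissivities add.
Σ(K_i·b_i) = 15.5×11.2 + 34.6×4.74 + 1.09×8.38 + 0.000179×11.0 = 346.7 m²/day.
Total thickness b = 35.32 m, so K_eq = Σ(K_i·b_i)/b = 9.817 m/day.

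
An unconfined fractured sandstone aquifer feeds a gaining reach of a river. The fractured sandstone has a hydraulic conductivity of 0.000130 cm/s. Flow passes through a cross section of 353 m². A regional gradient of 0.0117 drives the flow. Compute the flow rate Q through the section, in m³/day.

Convert K: 0.000130 cm/s × 864 = 0.1123 m/day.
Hydraulic gradient i = 0.0117.
Darcy's law: Q = K · A · i = 0.1123 × 353.0 × 0.01170 = 0.4639 m³/day.

0.464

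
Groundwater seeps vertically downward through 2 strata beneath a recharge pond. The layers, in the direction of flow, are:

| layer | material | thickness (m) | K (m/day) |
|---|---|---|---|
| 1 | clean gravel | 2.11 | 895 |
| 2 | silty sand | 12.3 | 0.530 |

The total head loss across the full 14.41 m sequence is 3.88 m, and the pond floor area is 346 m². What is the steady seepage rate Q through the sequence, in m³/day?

57.8

Flow is perpendicular to layering, so the layers act in series and the equivalent K is the thickness-weighted harmonic mean.
Total thickness L = 2.11 + 12.3 = 14.41 m.
Σ(b_i/K_i) = 2.11/895 + 12.3/0.530 = 23.21 d.
K_eq = L / Σ(b_i/K_i) = 14.41 / 23.21 = 0.6209 m/day.
Q = K_eq · A · (Δh/L) = 0.6209 × 346 × (3.88/14.41) = 57.84 m³/day.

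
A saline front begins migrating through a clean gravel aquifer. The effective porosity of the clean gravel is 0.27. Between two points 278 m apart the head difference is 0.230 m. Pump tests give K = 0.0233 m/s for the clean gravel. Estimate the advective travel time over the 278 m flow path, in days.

Convert K: 0.0233 m/s × 86400 = 2013 m/day.
Hydraulic gradient i = Δh / L = 0.230 / 278 = 0.0008273.
Darcy flux q = K · i = 2013 × 0.0008273 = 1.666 m/day.
Seepage velocity v = q / n_e = 1.666 / 0.27 = 6.169 m/day.
Travel time t = L / v = 278 / 6.169 = 45.07 days.

45.1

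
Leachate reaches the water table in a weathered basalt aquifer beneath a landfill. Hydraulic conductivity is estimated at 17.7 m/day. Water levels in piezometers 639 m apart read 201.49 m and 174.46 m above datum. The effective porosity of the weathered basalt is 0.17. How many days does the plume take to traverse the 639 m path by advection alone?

Hydraulic gradient i = (201.49 − 174.46) / 639 = 27.03 / 639 = 0.04230.
Darcy flux q = K · i = 17.70 × 0.04230 = 0.7487 m/day.
Seepage velocity v = q / n_e = 0.7487 / 0.17 = 4.404 m/day.
Travel time t = L / v = 639 / 4.404 = 145.1 days.

145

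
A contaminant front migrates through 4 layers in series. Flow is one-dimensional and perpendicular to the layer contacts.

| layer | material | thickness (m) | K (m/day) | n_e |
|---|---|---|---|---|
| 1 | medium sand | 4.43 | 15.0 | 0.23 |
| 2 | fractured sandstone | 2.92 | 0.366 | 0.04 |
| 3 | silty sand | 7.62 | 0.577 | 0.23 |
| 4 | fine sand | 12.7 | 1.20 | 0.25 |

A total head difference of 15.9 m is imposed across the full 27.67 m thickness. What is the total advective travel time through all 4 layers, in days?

12.2

With flow normal to the layers, continuity requires the same specific discharge q through every layer.
Σ(b_i/K_i) = 4.43/15.0 + 2.92/0.366 + 7.62/0.577 + 12.7/1.20 = 32.06 d.
q = Δh / Σ(b_i/K_i) = 15.9 / 32.06 = 0.4959 m/day.
In each layer the seepage velocity is v_i = q/n_i, so the layer transit time is t_i = b_i·n_i / q:
  layer 1 (medium sand): t_1 = 4.43 × 0.23 / 0.4959 = 2.055 d
  layer 2 (fractured sandstone): t_2 = 2.92 × 0.04 / 0.4959 = 0.2355 d
  layer 3 (silty sand): t_3 = 7.62 × 0.23 / 0.4959 = 3.534 d
  layer 4 (fine sand): t_4 = 12.7 × 0.25 / 0.4959 = 6.403 d
Total t = Σ t_i = 12.23 days.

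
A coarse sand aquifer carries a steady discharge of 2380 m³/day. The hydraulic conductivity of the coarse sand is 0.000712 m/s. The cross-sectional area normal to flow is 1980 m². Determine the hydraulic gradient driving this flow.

0.0195

Convert K: 0.000712 m/s × 86400 = 61.52 m/day.
From Q = K·A·i, i = Q / (K·A) = 2380 / (61.52 × 1980) = 0.01954.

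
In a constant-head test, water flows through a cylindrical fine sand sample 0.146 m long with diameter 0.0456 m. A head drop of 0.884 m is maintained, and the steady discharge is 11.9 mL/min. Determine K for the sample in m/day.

1.73

Cross-sectional area A = π·(d/2)² = π × (0.0456/2)² = 0.001633 m².
Convert discharge: 11.9 mL/min = 1.983e-07 m³/s.
Darcy's law rearranged: K = Q·L / (A·Δh) = 1.983e-07 × 0.146 / (0.001633 × 0.884) = 2.006e-05 m/s = 1.733 m/day.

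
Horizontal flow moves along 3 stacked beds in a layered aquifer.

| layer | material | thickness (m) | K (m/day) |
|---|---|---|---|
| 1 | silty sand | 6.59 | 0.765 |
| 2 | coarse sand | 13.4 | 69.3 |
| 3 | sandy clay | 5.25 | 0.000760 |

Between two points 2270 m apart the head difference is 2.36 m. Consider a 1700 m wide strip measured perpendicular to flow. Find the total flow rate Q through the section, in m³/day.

Flow is parallel to layering, so each bed carries its own Darcy discharge and the transmissivities add.
Σ(K_i·b_i) = 0.765×6.59 + 69.3×13.4 + 0.000760×5.25 = 933.7 m²/day.
Hydraulic gradient i = Δh / L = 2.36 / 2270 = 0.001040.
Q = Σ(K_i·b_i) · W · i = 933.7 × 1700 × 0.001040 = 1650 m³/day.

1650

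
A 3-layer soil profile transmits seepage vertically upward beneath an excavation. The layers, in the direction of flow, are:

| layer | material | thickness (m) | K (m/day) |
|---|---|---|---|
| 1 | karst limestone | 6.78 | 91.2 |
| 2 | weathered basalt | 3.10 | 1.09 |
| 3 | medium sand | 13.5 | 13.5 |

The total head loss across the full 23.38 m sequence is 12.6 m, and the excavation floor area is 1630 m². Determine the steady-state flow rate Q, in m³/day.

5240

Flow is perpendicular to layering, so the layers act in series and the equivalent K is the thickness-weighted harmonic mean.
Total thickness L = 6.78 + 3.10 + 13.5 = 23.38 m.
Σ(b_i/K_i) = 6.78/91.2 + 3.10/1.09 + 13.5/13.5 = 3.918 d.
K_eq = L / Σ(b_i/K_i) = 23.38 / 3.918 = 5.967 m/day.
Q = K_eq · A · (Δh/L) = 5.967 × 1630 × (12.6/23.38) = 5241 m³/day.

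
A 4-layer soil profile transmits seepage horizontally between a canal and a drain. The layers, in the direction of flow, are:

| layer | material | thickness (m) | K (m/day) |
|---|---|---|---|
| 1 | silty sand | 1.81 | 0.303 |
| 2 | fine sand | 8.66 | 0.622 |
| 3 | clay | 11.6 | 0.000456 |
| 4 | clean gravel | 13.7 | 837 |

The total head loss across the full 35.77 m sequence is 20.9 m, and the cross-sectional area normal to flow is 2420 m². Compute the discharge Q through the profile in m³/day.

Flow is perpendicular to layering, so the layers act in series and the equivalent K is the thickness-weighted harmonic mean.
Total thickness L = 1.81 + 8.66 + 11.6 + 13.7 = 35.77 m.
Σ(b_i/K_i) = 1.81/0.303 + 8.66/0.622 + 11.6/0.000456 + 13.7/837 = 25459 d.
K_eq = L / Σ(b_i/K_i) = 35.77 / 25459 = 0.001405 m/day.
Q = K_eq · A · (Δh/L) = 0.001405 × 2420 × (20.9/35.77) = 1.987 m³/day.

1.99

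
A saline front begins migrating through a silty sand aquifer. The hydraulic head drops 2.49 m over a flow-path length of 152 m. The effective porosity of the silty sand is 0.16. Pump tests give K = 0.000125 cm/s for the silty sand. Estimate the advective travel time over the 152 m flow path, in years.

Convert K: 0.000125 cm/s × 864 = 0.1080 m/day.
Hydraulic gradient i = Δh / L = 2.49 / 152 = 0.01638.
Darcy flux q = K · i = 0.1080 × 0.01638 = 0.001769 m/day.
Seepage velocity v = q / n_e = 0.001769 / 0.16 = 0.01106 m/day.
Travel time t = L / v = 152 / 0.01106 = 13746 days = 37.64 years.

37.6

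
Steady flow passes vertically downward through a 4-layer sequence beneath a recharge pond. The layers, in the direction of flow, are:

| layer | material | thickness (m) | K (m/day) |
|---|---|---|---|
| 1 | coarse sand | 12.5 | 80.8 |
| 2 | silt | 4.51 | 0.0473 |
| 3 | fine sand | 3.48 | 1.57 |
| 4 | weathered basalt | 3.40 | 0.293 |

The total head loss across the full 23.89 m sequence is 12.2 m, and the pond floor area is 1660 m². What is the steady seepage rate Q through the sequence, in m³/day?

Flow is perpendicular to layering, so the layers act in series and the equivalent K is the thickness-weighted harmonic mean.
Total thickness L = 12.5 + 4.51 + 3.48 + 3.40 = 23.89 m.
Σ(b_i/K_i) = 12.5/80.8 + 4.51/0.0473 + 3.48/1.57 + 3.40/0.293 = 109.3 d.
K_eq = L / Σ(b_i/K_i) = 23.89 / 109.3 = 0.2185 m/day.
Q = K_eq · A · (Δh/L) = 0.2185 × 1660 × (12.2/23.89) = 185.2 m³/day.

185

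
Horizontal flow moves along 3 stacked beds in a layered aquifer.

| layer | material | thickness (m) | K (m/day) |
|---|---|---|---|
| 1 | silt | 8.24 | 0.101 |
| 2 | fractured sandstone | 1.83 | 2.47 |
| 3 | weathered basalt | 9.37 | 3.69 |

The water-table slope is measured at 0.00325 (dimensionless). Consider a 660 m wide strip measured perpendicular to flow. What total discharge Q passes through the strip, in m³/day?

Flow is parallel to layering, so each bed carries its own Darcy discharge and the transmissivities add.
Σ(K_i·b_i) = 0.101×8.24 + 2.47×1.83 + 3.69×9.37 = 39.93 m²/day.
Hydraulic gradient i = 0.00325.
Q = Σ(K_i·b_i) · W · i = 39.93 × 660 × 0.003250 = 85.64 m³/day.

85.6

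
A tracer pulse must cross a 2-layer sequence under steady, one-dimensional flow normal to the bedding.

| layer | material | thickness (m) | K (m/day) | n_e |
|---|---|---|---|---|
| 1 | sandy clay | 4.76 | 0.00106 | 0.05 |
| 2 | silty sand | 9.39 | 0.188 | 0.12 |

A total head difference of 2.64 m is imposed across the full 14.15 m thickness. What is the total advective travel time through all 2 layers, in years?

With flow normal to the layers, continuity requires the same specific discharge q through every layer.
Σ(b_i/K_i) = 4.76/0.00106 + 9.39/0.188 = 4541 d.
q = Δh / Σ(b_i/K_i) = 2.64 / 4541 = 0.0005814 m/day.
In each layer the seepage velocity is v_i = q/n_i, so the layer transit time is t_i = b_i·n_i / q:
  layer 1 (sandy clay): t_1 = 4.76 × 0.05 / 0.0005814 = 409.3 d
  layer 2 (silty sand): t_2 = 9.39 × 0.12 / 0.0005814 = 1938 d
Total t = Σ t_i = 2347 days = 6.427 years.

6.43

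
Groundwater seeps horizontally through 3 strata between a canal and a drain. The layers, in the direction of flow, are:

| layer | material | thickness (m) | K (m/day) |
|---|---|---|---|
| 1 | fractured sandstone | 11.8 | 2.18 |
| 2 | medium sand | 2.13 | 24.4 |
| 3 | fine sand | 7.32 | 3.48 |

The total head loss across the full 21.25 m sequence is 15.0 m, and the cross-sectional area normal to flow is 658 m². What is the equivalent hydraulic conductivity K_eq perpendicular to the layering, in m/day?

Flow is perpendicular to layering, so the layers act in series and the equivalent K is the thickness-weighted harmonic mean.
Total thickness L = 11.8 + 2.13 + 7.32 = 21.25 m.
Σ(b_i/K_i) = 11.8/2.18 + 2.13/24.4 + 7.32/3.48 = 7.604 d.
K_eq = L / Σ(b_i/K_i) = 21.25 / 7.604 = 2.795 m/day.

2.79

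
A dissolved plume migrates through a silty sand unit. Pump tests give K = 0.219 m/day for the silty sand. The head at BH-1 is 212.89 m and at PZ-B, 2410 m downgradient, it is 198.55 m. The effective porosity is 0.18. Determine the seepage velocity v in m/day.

0.00724

Hydraulic gradient i = (212.89 − 198.55) / 2410 = 14.34 / 2410 = 0.005950.
Darcy flux q = K · i = 0.2190 × 0.005950 = 0.001303 m/day.
Seepage velocity v = q / n_e = 0.001303 / 0.18 = 0.007239 m/day.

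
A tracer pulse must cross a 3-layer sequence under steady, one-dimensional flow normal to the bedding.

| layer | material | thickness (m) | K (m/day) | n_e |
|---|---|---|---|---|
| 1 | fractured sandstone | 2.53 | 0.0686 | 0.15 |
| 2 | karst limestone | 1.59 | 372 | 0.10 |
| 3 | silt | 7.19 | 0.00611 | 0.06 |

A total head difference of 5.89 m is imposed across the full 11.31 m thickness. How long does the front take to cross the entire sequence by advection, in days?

200

With flow normal to the layers, continuity requires the same specific discharge q through every layer.
Σ(b_i/K_i) = 2.53/0.0686 + 1.59/372 + 7.19/0.00611 = 1214 d.
q = Δh / Σ(b_i/K_i) = 5.89 / 1214 = 0.004853 m/day.
In each layer the seepage velocity is v_i = q/n_i, so the layer transit time is t_i = b_i·n_i / q:
  layer 1 (fractured sandstone): t_1 = 2.53 × 0.15 / 0.004853 = 78.20 d
  layer 2 (karst limestone): t_2 = 1.59 × 0.10 / 0.004853 = 32.76 d
  layer 3 (silt): t_3 = 7.19 × 0.06 / 0.004853 = 88.89 d
Total t = Σ t_i = 199.8 days.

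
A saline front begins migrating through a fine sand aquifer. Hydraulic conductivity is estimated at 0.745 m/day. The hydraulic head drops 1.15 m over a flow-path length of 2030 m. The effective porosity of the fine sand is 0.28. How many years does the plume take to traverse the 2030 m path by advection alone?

3690

Hydraulic gradient i = Δh / L = 1.15 / 2030 = 0.0005665.
Darcy flux q = K · i = 0.7450 × 0.0005665 = 0.0004220 m/day.
Seepage velocity v = q / n_e = 0.0004220 / 0.28 = 0.001507 m/day.
Travel time t = L / v = 2030 / 0.001507 = 1.347e+06 days = 3687 years.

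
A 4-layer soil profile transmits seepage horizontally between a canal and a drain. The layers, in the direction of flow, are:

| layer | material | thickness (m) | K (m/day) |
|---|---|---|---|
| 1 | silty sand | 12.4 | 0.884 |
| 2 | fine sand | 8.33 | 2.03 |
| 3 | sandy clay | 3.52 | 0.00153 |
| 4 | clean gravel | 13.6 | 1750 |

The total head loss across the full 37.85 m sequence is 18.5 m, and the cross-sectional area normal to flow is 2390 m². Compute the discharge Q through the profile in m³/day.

Flow is perpendicular to layering, so the layers act in series and the equivalent K is the thickness-weighted harmonic mean.
Total thickness L = 12.4 + 8.33 + 3.52 + 13.6 = 37.85 m.
Σ(b_i/K_i) = 12.4/0.884 + 8.33/2.03 + 3.52/0.00153 + 13.6/1750 = 2319 d.
K_eq = L / Σ(b_i/K_i) = 37.85 / 2319 = 0.01632 m/day.
Q = K_eq · A · (Δh/L) = 0.01632 × 2390 × (18.5/37.85) = 19.07 m³/day.

19.1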